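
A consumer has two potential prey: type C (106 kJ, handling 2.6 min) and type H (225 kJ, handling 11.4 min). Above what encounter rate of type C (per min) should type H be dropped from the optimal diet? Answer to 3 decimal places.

Drop type H once their profitability E₂/h₂ falls below the rate achievable on type C alone: E₂/h₂ = λE₁/(1 + λh₁).
Solve for λ: λE₁h₂ = E₂(1 + λh₁) → λ(E₁h₂ − E₂h₁) = E₂ → λ = E₂/(E₁h₂ − E₂h₁).
λ = 225/(106×11.4 − 225×2.6) = 225/623.4 = 0.3609 per min.

0.361 per min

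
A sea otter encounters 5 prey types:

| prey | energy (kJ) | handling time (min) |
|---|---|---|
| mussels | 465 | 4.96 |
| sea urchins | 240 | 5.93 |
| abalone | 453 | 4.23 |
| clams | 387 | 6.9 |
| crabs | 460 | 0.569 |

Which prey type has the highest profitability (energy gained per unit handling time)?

Profitability E/h (kJ/min): mussels = 465/4.96 = 93.8, sea urchins = 240/5.93 = 40.5, abalone = 453/4.23 = 107, clams = 387/6.9 = 56.1, crabs = 460/0.569 = 808.
Ranked: crabs > abalone > mussels > clams > sea urchins.

crabs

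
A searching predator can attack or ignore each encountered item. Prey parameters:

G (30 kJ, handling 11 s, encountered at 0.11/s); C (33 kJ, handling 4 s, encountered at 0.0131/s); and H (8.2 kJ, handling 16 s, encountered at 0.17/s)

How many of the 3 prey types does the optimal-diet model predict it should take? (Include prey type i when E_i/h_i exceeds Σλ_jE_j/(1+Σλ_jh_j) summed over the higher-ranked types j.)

Rank by E/h (kJ/s): C 8.25, G 2.73, H 0.512. Include each in turn until the next type's E/h falls below the running intake rate.
Rate on top 1: 0.4108. G: 2.73 > 0.4108 → include.
Rate on top 2: 1.65. H: 0.512 < 1.65 → exclude; stop.
Optimal diet: C, G — 2 of 3 types.

2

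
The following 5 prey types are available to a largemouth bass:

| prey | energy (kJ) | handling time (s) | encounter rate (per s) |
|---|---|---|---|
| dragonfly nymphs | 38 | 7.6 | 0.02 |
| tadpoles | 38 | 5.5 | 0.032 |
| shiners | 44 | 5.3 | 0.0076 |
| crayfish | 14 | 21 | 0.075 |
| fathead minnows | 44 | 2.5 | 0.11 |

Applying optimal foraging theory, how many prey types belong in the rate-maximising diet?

E/h in descending order: fathead minnows 17.6, shiners 8.3, tadpoles 6.91, dragonfly nymphs 5, crayfish 0.667 kJ/s. The optimal diet is the largest prefix of this list for which every included type satisfies E_i/h_i > R on the types above it.
Rate on top 1: 3.796. shiners: 8.3 > 3.796 → include.
Rate on top 2: 3.934. tadpoles: 6.91 > 3.934 → include.
Rate on top 3: 4.285. dragonfly nymphs: 5 > 4.285 → include.
Rate on top 4: 4.351. crayfish: 0.667 < 4.351 → exclude; stop.
Optimal diet: fathead minnows, shiners, tadpoles, dragonfly nymphs — 4 of 5 types.

4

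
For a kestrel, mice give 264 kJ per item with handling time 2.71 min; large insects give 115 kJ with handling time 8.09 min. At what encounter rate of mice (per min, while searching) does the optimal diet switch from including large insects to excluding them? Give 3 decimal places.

At the threshold, the rate on mice alone equals the profitability of large insects: λ·264/(1 + λ·2.71) = 115/8.09 = 14.22.
Rearranging, λ(264 − 14.22×2.71) = 14.22, so λ = 14.22/225.5 = 0.06304 per min.

0.063 per min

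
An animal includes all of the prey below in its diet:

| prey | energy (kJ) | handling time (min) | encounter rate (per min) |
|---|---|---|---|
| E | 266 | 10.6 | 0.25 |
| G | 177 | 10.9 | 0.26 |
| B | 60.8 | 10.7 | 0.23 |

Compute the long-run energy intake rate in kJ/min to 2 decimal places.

14.14 kJ/min

R = (0.25×266 + 0.26×177 + 0.23×60.8) / (1 + 0.25×10.6 + 0.26×10.9 + 0.23×10.7) = 126.5/8.945 = 14.14 kJ/min.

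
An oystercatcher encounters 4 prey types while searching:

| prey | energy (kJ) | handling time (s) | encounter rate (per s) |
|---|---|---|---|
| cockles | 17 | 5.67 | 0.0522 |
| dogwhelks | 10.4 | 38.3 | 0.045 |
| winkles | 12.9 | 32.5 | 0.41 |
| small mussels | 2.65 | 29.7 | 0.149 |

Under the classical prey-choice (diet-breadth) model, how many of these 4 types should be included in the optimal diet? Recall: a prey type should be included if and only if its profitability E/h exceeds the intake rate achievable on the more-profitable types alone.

1

Profitabilities (E/h, kJ/s): cockles 3, winkles 0.397, dogwhelks 0.272, small mussels 0.0892. Add prey in this order while the next type's profitability exceeds the intake rate on those already taken.
Rate on top 1: 0.6847. winkles: 0.397 < 0.6847 → exclude; stop.
Optimal diet: cockles — 1 of 4 types.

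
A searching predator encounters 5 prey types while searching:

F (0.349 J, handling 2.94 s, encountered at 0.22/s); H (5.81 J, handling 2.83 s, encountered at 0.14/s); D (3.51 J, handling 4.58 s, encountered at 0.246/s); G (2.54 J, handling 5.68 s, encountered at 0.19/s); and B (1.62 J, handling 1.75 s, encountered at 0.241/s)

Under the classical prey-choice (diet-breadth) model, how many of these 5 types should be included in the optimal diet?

Rank by E/h (J/s): H 2.05, B 0.926, D 0.766, G 0.447, F 0.119. Include each in turn until the next type's E/h falls below the running intake rate.
Rate on top 1: 0.5826. B: 0.926 > 0.5826 → include.
Rate on top 2: 0.6622. D: 0.766 > 0.6622 → include.
Rate on top 3: 0.7021. G: 0.447 < 0.7021 → exclude; stop.
Optimal diet: H, B, D — 3 of 5 types.

3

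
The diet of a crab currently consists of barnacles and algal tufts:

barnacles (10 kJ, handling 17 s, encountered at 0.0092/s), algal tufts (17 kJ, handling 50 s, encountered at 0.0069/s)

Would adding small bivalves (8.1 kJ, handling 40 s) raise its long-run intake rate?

Yes

Intake rate on the current diet: R = (0.0092×10 + 0.0069×17) / (1 + 0.0092×17 + 0.0069×50) = 0.2093/1.501 = 0.1394 kJ/s.
Profitability of small bivalves: 8.1/40 = 0.2025 kJ/s.
0.2025 > 0.1394, so adding small bivalves raises the average — include it.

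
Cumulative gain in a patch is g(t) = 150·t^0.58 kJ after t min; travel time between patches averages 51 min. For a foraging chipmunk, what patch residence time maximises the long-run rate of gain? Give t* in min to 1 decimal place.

70.4 min

Optimal t* satisfies g'(t*) = g(t*)/(T + t*).
g'(t) = 0.58·150·t^-0.42. Setting 0.58·150·t^-0.42 = 150·t^0.58/(51+t) gives 0.58(51+t) = t, so 0.42·t = 0.58×51.
t* = 0.58×51/0.42 = 70.43 min.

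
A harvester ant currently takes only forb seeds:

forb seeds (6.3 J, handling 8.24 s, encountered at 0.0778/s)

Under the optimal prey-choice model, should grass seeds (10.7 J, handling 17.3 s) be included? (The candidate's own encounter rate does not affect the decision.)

Yes

On forb seeds alone, R = ΣλE/(1+Σλh) = 0.4901/1.641 = 0.2987 J/s.
grass seeds: E/h = 10.7/17.3 = 0.6185 J/s.
Since 0.6185 > R, including grass seeds increases the long-run rate.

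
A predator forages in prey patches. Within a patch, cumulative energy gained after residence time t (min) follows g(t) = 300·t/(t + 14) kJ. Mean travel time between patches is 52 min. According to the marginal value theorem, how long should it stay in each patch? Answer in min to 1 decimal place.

Maximise g(t)/(T+t): set derivative to zero → g'(t)(T+t) = g(t).
g'(t) = 300·14/(t + 14)². Setting 300·14/(t+14)² = 300t/[(t+14)(52+t)] gives 14(52+t) = t(t+14), so t² = 14×52 = 728.
t* = √728 = 26.98 min.

27.0 min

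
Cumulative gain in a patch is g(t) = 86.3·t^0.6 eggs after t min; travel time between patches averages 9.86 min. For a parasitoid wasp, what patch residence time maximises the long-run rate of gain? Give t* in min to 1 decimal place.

14.8 min

Maximise g(t)/(T+t): set derivative to zero → g'(t)(T+t) = g(t).
g'(t) = 0.6·86.3·t^-0.4. Setting 0.6·86.3·t^-0.4 = 86.3·t^0.6/(9.86+t) gives 0.6(9.86+t) = t, so 0.40·t = 0.6×9.86.
t* = 0.6×9.86/0.40 = 14.79 min.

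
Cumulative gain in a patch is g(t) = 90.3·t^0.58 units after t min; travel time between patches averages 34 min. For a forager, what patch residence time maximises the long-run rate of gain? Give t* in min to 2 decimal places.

46.95 min

Optimal t* satisfies g'(t*) = g(t*)/(T + t*).
g'(t) = 0.58·90.3·t^-0.42. Setting 0.58·90.3·t^-0.42 = 90.3·t^0.58/(34+t) gives 0.58(34+t) = t, so 0.42·t = 0.58×34.
t* = 0.58×34/0.42 = 46.95 min.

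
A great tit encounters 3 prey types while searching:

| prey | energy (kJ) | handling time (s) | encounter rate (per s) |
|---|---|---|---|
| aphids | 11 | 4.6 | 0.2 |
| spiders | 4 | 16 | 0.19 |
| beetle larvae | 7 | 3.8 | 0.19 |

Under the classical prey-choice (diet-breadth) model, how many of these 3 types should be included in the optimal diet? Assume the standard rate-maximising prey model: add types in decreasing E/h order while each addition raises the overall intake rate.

2

Profitabilities (E/h, kJ/s): aphids 2.39, beetle larvae 1.84, spiders 0.25. Add prey in this order while the next type's profitability exceeds the intake rate on those already taken.
Rate on top 1: 1.146. beetle larvae: 1.84 > 1.146 → include.
Rate on top 2: 1.336. spiders: 0.25 < 1.336 → exclude; stop.
Optimal diet: aphids, beetle larvae — 2 of 3 types.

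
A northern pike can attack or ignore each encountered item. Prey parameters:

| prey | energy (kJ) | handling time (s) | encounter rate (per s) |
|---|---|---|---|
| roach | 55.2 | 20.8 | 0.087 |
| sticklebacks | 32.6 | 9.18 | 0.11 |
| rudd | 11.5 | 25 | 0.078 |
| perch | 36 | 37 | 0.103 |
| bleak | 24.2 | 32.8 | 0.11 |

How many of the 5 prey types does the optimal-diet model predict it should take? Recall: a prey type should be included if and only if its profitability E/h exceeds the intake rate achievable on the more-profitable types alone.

Profitabilities (E/h, kJ/s): sticklebacks 3.55, roach 2.65, perch 0.973, bleak 0.738, rudd 0.46. Add prey in this order while the next type's profitability exceeds the intake rate on those already taken.
Rate on top 1: 1.784. roach: 2.65 > 1.784 → include.
Rate on top 2: 2.196. perch: 0.973 < 2.196 → exclude; stop.
Optimal diet: sticklebacks, roach — 2 of 5 types.

2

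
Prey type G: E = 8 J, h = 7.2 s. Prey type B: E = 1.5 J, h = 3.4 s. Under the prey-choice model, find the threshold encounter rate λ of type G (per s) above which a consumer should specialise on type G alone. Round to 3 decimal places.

Drop type B once their profitability E₂/h₂ falls below the rate achievable on type G alone: E₂/h₂ = λE₁/(1 + λh₁).
Solve for λ: λE₁h₂ = E₂(1 + λh₁) → λ(E₁h₂ − E₂h₁) = E₂ → λ = E₂/(E₁h₂ − E₂h₁).
λ = 1.5/(8×3.4 − 1.5×7.2) = 1.5/16.4 = 0.09146 per s.

0.091 per s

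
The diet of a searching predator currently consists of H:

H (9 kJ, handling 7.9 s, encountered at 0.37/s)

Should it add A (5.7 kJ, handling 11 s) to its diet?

No

Intake rate on the current diet: R = (0.37×9) / (1 + 0.37×7.9) = 3.33/3.923 = 0.8488 kJ/s.
A: E/h = 5.7/11 = 0.5182 kJ/s.
0.5182 < 0.8488, so adding A would lower the average — exclude it.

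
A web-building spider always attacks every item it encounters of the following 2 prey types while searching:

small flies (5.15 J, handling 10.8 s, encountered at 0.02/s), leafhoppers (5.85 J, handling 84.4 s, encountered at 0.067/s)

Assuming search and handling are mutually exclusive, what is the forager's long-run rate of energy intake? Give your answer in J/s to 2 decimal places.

0.07 J/s

Energy encountered per unit search time: 0.02×5.15 + 0.067×5.85 = 0.495 J/s.
Handling time per unit search time: 0.02×10.8 + 0.067×84.4 = 5.871.
Rate = 0.495/(1 + 5.871) = 0.07204 J/s.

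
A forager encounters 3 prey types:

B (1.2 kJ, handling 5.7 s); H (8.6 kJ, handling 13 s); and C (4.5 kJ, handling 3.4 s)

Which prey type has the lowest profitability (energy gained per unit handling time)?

Profitability E/h (kJ/s): B = 1.2/5.7 = 0.211, H = 8.6/13 = 0.662, C = 4.5/3.4 = 1.32.
Ranked: C > H > B.

B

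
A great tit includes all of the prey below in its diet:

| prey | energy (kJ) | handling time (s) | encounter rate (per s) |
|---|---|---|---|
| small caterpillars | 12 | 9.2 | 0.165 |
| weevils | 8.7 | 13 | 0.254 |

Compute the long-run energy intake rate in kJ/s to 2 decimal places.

0.72 kJ/s

R = Σλ_iE_i / (1 + Σλ_ih_i)
Numerator: 0.165×12 + 0.254×8.7 = 4.19
Denominator: 1 + 0.165×9.2 + 0.254×13 = 5.82
R = 4.19/5.82 = 0.7199 kJ/s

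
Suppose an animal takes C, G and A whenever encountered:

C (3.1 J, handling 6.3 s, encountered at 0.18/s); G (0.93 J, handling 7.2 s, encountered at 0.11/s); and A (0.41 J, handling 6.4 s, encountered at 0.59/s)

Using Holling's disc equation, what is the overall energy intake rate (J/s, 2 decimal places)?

Energy encountered per unit search time: 0.18×3.1 + 0.11×0.93 + 0.59×0.41 = 0.9022 J/s.
Handling time per unit search time: 0.18×6.3 + 0.11×7.2 + 0.59×6.4 = 5.702.
Rate = 0.9022/(1 + 5.702) = 0.1346 J/s.

0.13 J/s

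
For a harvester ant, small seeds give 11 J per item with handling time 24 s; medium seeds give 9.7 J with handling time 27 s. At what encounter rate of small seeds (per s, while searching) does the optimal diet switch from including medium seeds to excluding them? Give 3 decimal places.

The zero-one rule: include medium seeds iff E₂/h₂ > λE₁/(1+λh₁). Equality gives the switch point.
λE₁h₂ = E₂ + λE₂h₁ ⇒ λ = E₂/(E₁h₂ − E₂h₁) = 9.7/(297 − 232.8) = 0.1511 per s.

0.151 per s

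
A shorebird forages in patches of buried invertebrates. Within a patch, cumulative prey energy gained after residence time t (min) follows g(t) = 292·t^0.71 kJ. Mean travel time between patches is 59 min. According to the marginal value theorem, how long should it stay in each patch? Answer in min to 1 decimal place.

Optimal t* satisfies g'(t*) = g(t*)/(T + t*).
g'(t) = 0.71·292·t^-0.29. Setting 0.71·292·t^-0.29 = 292·t^0.71/(59+t) gives 0.71(59+t) = t, so 0.29·t = 0.71×59.
t* = 0.71×59/0.29 = 144.4 min.

144.4 min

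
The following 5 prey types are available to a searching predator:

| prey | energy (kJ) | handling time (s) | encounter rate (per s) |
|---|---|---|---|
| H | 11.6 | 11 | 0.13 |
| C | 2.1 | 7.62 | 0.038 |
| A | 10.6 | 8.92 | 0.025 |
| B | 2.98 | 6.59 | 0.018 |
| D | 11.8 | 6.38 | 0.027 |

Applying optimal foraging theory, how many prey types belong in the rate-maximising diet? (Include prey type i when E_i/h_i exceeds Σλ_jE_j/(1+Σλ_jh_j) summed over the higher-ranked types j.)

3

Profitabilities (E/h, kJ/s): D 1.85, A 1.19, H 1.05, B 0.452, C 0.276. Add prey in this order while the next type's profitability exceeds the intake rate on those already taken.
Rate on top 1: 0.2718. A: 1.19 > 0.2718 → include.
Rate on top 2: 0.4183. H: 1.05 > 0.4183 → include.
Rate on top 3: 0.7403. B: 0.452 < 0.7403 → exclude; stop.
Optimal diet: D, A, H — 3 of 5 types.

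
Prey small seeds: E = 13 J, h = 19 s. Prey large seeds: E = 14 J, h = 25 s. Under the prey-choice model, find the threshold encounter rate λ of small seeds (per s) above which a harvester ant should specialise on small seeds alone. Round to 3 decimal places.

0.237 per s

The zero-one rule: include large seeds iff E₂/h₂ > λE₁/(1+λh₁). Equality gives the switch point.
λE₁h₂ = E₂ + λE₂h₁ ⇒ λ = E₂/(E₁h₂ − E₂h₁) = 14/(325 − 266) = 0.2373 per s.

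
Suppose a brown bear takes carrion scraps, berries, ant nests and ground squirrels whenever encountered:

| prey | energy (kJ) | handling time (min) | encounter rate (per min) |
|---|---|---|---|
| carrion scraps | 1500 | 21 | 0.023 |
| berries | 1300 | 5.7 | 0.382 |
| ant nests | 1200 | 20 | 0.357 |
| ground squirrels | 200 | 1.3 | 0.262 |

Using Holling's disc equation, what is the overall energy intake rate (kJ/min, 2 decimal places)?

90.83 kJ/min

Energy encountered per unit search time: 0.023×1500 + 0.382×1300 + 0.357×1200 + 0.262×200 = 1012 kJ/min.
Handling time per unit search time: 0.023×21 + 0.382×5.7 + 0.357×20 + 0.262×1.3 = 10.14.
Rate = 1012/(1 + 10.14) = 90.83 kJ/min.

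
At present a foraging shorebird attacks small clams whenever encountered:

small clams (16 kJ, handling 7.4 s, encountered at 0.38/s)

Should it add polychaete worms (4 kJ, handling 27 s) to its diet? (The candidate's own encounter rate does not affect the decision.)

No

On small clams alone, R = ΣλE/(1+Σλh) = 6.08/3.812 = 1.595 kJ/s.
Profitability of polychaete worms: 4/27 = 0.1481 kJ/s.
0.1481 < 1.595, so adding polychaete worms would lower the average — exclude it.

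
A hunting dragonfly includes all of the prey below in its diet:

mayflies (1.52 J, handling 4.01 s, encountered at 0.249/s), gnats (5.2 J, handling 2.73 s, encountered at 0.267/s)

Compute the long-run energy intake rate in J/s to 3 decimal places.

0.648 J/s

R = Σλ_iE_i / (1 + Σλ_ih_i)
Numerator: 0.249×1.52 + 0.267×5.2 = 1.767
Denominator: 1 + 0.249×4.01 + 0.267×2.73 = 2.727
R = 1.767/2.727 = 0.6478 J/s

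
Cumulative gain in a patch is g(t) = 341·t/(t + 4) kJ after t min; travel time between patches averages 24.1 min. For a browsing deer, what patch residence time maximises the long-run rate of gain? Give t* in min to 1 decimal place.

Optimal t* satisfies g'(t*) = g(t*)/(T + t*).
g'(t) = 341·4/(t + 4)². Setting 341·4/(t+4)² = 341t/[(t+4)(24.1+t)] gives 4(24.1+t) = t(t+4), so t² = 4×24.1 = 96.4.
t* = √96.4 = 9.818 min.

9.8 min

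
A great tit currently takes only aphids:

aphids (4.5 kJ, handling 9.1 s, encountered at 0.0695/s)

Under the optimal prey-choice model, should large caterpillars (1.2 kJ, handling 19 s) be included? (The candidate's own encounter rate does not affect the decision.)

Current rate: (0.0695×4.5)/(1 + 0.0695×9.1) = 0.1916 kJ/s.
large caterpillars: E/h = 1.2/19 = 0.06316 kJ/s.
Since 0.06316 < R, time spent handling large caterpillars is better spent searching.

No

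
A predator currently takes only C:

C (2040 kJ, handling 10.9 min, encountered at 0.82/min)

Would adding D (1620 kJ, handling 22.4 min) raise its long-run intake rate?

Intake rate on the current diet: R = (0.82×2040) / (1 + 0.82×10.9) = 1673/9.938 = 168.3 kJ/min.
Profitability of D: 1620/22.4 = 72.32 kJ/min.
72.32 < 168.3, so adding D would lower the average — exclude it.

No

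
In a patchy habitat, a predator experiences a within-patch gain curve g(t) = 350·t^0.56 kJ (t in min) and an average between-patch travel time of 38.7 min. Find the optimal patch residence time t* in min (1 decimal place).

By the marginal value theorem, leave when the instantaneous gain rate g'(t) equals the habitat-wide average g(t)/(T + t).
g'(t) = 0.56·350·t^-0.44. Setting 0.56·350·t^-0.44 = 350·t^0.56/(38.7+t) gives 0.56(38.7+t) = t, so 0.44·t = 0.56×38.7.
t* = 0.56×38.7/0.44 = 49.25 min.

49.3 min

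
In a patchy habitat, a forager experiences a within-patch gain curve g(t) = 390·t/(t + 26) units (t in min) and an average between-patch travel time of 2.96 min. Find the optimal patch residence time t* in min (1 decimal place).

8.8 min

Optimal t* satisfies g'(t*) = g(t*)/(T + t*).
g'(t) = 390·26/(t + 26)². Setting 390·26/(t+26)² = 390t/[(t+26)(2.96+t)] gives 26(2.96+t) = t(t+26), so t² = 26×2.96 = 76.96.
t* = √76.96 = 8.773 min.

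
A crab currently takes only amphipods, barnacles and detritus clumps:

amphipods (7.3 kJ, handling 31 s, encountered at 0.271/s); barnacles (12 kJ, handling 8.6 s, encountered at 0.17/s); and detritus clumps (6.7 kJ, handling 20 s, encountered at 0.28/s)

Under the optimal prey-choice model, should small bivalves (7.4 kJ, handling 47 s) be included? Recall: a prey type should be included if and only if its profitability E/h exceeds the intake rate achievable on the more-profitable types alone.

No

Intake rate on the current diet: R = (0.271×7.3 + 0.17×12 + 0.28×6.7) / (1 + 0.271×31 + 0.17×8.6 + 0.28×20) = 5.894/16.46 = 0.358 kJ/s.
Profitability of small bivalves: 7.4/47 = 0.1574 kJ/s.
0.1574 < 0.358, so adding small bivalves would lower the average — exclude it.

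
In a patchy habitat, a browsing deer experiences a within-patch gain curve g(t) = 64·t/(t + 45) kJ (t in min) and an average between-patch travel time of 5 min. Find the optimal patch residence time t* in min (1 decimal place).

Maximise g(t)/(T+t): set derivative to zero → g'(t)(T+t) = g(t).
g'(t) = 64·45/(t + 45)². Setting 64·45/(t+45)² = 64t/[(t+45)(5+t)] gives 45(5+t) = t(t+45), so t² = 45×5 = 225.
t* = √225 = 15 min.

15.0 min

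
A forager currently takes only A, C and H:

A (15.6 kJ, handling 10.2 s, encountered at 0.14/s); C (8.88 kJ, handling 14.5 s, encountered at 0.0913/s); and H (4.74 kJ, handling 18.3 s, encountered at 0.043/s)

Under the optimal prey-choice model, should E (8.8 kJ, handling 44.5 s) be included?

Intake rate on the current diet: R = (0.14×15.6 + 0.0913×8.88 + 0.043×4.74) / (1 + 0.14×10.2 + 0.0913×14.5 + 0.043×18.3) = 3.199/4.539 = 0.7047 kJ/s.
E: E/h = 8.8/44.5 = 0.1978 kJ/s.
0.1978 < 0.7047, so adding E would lower the average — exclude it.

No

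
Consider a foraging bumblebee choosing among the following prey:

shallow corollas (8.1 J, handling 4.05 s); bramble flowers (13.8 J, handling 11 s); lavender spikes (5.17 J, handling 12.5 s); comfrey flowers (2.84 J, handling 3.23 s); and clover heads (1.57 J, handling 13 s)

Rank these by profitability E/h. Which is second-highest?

In descending order of E/h:
shallow corollas: 8.1/4.05 = 2 J/s
bramble flowers: 13.8/11 = 1.25 J/s
comfrey flowers: 2.84/3.23 = 0.879 J/s
lavender spikes: 5.17/12.5 = 0.414 J/s
clover heads: 1.57/13 = 0.121 J/s

bramble flowers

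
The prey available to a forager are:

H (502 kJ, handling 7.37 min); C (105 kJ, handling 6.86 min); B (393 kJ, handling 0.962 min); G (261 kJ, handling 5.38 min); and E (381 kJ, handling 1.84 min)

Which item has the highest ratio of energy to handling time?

In descending order of E/h:
B: 393/0.962 = 409 kJ/min
E: 381/1.84 = 207 kJ/min
H: 502/7.37 = 68.1 kJ/min
G: 261/5.38 = 48.5 kJ/min
C: 105/6.86 = 15.3 kJ/min

B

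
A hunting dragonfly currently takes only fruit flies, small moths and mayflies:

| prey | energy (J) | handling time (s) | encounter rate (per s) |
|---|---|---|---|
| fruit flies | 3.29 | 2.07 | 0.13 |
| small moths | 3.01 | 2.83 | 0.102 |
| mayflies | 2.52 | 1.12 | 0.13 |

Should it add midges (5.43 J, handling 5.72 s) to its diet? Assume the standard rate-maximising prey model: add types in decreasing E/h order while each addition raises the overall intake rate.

Yes

Current rate: (0.13×3.29 + 0.102×3.01 + 0.13×2.52)/(1 + 0.13×2.07 + 0.102×2.83 + 0.13×1.12) = 0.6237 J/s.
Profitability of midges: 5.43/5.72 = 0.9493 J/s.
Since 0.9493 > R, including midges increases the long-run rate.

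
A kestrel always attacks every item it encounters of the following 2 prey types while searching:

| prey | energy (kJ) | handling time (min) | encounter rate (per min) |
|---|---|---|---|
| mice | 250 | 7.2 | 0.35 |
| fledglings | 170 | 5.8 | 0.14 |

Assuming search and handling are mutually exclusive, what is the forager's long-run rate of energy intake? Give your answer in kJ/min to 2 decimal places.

R = Σλ_iE_i / (1 + Σλ_ih_i)
Numerator: 0.35×250 + 0.14×170 = 111.3
Denominator: 1 + 0.35×7.2 + 0.14×5.8 = 4.332
R = 111.3/4.332 = 25.69 kJ/min

25.69 kJ/min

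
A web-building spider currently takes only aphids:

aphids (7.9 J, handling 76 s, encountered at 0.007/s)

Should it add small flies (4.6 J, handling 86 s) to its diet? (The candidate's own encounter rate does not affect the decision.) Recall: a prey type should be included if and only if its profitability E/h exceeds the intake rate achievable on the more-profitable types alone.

Current rate: (0.007×7.9)/(1 + 0.007×76) = 0.0361 J/s.
Profitability of small flies: 4.6/86 = 0.05349 J/s.
0.05349 > 0.0361, so adding small flies raises the average — include it.

Yes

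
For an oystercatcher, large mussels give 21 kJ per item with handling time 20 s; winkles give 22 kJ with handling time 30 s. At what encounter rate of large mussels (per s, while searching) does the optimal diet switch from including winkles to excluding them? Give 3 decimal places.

0.116 per s

Drop winkles once their profitability E₂/h₂ falls below the rate achievable on large mussels alone: E₂/h₂ = λE₁/(1 + λh₁).
Solve for λ: λE₁h₂ = E₂(1 + λh₁) → λ(E₁h₂ − E₂h₁) = E₂ → λ = E₂/(E₁h₂ − E₂h₁).
λ = 22/(21×30 − 22×20) = 22/190 = 0.1158 per s.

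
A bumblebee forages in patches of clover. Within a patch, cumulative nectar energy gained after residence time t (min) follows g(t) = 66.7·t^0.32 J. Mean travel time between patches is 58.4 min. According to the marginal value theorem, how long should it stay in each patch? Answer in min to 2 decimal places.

Optimal t* satisfies g'(t*) = g(t*)/(T + t*).
g'(t) = 0.32·66.7·t^-0.68. Setting 0.32·66.7·t^-0.68 = 66.7·t^0.32/(58.4+t) gives 0.32(58.4+t) = t, so 0.68·t = 0.32×58.4.
t* = 0.32×58.4/0.68 = 27.48 min.

27.48 min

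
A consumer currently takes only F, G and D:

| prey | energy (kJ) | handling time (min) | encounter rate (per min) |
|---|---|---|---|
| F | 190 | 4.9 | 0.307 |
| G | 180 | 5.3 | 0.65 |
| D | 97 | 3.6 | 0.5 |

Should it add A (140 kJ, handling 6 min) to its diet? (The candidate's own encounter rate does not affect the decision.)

No

Current rate: (0.307×190 + 0.65×180 + 0.5×97)/(1 + 0.307×4.9 + 0.65×5.3 + 0.5×3.6) = 28.88 kJ/min.
A: E/h = 140/6 = 23.33 kJ/min.
Since 23.33 < R, time spent handling A is better spent searching.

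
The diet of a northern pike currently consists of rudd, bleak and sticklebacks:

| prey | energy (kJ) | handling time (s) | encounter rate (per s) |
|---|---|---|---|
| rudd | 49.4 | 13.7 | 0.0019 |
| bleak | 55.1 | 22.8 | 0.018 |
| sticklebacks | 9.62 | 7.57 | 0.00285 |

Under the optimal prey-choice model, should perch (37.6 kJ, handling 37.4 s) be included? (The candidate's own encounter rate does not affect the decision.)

Yes

Current rate: (0.0019×49.4 + 0.018×55.1 + 0.00285×9.62)/(1 + 0.0019×13.7 + 0.018×22.8 + 0.00285×7.57) = 0.7634 kJ/s.
Profitability of perch: 37.6/37.4 = 1.005 kJ/s.
1.005 > 0.7634, so adding perch raises the average — include it.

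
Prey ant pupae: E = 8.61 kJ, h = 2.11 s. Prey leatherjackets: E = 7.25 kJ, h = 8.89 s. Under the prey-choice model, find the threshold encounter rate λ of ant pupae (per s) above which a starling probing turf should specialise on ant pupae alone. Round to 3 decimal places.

0.118 per s

At the threshold, the rate on ant pupae alone equals the profitability of leatherjackets: λ·8.61/(1 + λ·2.11) = 7.25/8.89 = 0.8155.
Rearranging, λ(8.61 − 0.8155×2.11) = 0.8155, so λ = 0.8155/6.889 = 0.1184 per s.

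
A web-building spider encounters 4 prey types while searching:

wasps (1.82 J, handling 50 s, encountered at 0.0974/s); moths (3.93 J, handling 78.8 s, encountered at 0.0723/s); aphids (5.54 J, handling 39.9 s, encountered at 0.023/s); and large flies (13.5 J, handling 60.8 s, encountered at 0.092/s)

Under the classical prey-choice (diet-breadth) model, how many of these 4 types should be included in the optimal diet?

Rank by E/h (J/s): large flies 0.222, aphids 0.139, moths 0.0499, wasps 0.0364. Include each in turn until the next type's E/h falls below the running intake rate.
Rate on top 1: 0.1884. aphids: 0.139 < 0.1884 → exclude; stop.
Optimal diet: large flies — 1 of 4 types.

1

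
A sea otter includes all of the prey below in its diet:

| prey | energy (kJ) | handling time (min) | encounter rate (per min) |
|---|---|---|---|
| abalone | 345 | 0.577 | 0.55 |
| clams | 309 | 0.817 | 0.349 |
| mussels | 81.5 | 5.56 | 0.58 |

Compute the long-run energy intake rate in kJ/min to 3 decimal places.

71.440 kJ/min

R = Σλ_iE_i / (1 + Σλ_ih_i)
Numerator: 0.55×345 + 0.349×309 + 0.58×81.5 = 344.9
Denominator: 1 + 0.55×0.577 + 0.349×0.817 + 0.58×5.56 = 4.827
R = 344.9/4.827 = 71.44 kJ/min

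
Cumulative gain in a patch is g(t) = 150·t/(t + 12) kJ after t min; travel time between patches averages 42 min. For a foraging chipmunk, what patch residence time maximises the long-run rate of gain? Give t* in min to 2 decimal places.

Maximise g(t)/(T+t): set derivative to zero → g'(t)(T+t) = g(t).
g'(t) = 150·12/(t + 12)². Setting 150·12/(t+12)² = 150t/[(t+12)(42+t)] gives 12(42+t) = t(t+12), so t² = 12×42 = 504.
t* = √504 = 22.45 min.

22.45 min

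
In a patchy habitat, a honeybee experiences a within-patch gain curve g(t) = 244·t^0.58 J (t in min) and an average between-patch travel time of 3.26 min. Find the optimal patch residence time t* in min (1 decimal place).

By the marginal value theorem, leave when the instantaneous gain rate g'(t) equals the habitat-wide average g(t)/(T + t).
g'(t) = 0.58·244·t^-0.42. Setting 0.58·244·t^-0.42 = 244·t^0.58/(3.26+t) gives 0.58(3.26+t) = t, so 0.42·t = 0.58×3.26.
t* = 0.58×3.26/0.42 = 4.502 min.

4.5 min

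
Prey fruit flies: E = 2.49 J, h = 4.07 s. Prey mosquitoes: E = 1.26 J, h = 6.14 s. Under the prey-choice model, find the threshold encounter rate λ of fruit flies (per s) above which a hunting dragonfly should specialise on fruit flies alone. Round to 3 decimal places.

0.124 per s

The zero-one rule: include mosquitoes iff E₂/h₂ > λE₁/(1+λh₁). Equality gives the switch point.
λE₁h₂ = E₂ + λE₂h₁ ⇒ λ = E₂/(E₁h₂ − E₂h₁) = 1.26/(15.29 − 5.128) = 0.124 per s.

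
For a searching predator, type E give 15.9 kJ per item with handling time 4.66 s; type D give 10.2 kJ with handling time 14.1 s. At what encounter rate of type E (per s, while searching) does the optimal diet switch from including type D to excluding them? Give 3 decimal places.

0.058 per s

Drop type D once their profitability E₂/h₂ falls below the rate achievable on type E alone: E₂/h₂ = λE₁/(1 + λh₁).
Solve for λ: λE₁h₂ = E₂(1 + λh₁) → λ(E₁h₂ − E₂h₁) = E₂ → λ = E₂/(E₁h₂ − E₂h₁).
λ = 10.2/(15.9×14.1 − 10.2×4.66) = 10.2/176.7 = 0.05774 per s.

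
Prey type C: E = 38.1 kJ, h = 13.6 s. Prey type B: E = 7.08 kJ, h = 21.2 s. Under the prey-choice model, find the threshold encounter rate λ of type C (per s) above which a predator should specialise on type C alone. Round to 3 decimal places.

0.010 per s

At the threshold, the rate on type C alone equals the profitability of type B: λ·38.1/(1 + λ·13.6) = 7.08/21.2 = 0.334.
Rearranging, λ(38.1 − 0.334×13.6) = 0.334, so λ = 0.334/33.56 = 0.009952 per s.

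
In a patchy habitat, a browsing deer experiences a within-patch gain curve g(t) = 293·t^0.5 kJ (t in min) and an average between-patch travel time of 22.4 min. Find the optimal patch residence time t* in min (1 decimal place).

Maximise g(t)/(T+t): set derivative to zero → g'(t)(T+t) = g(t).
g'(t) = 0.5·293·t^-0.5. Setting 0.5·293·t^-0.5 = 293·t^0.5/(22.4+t) gives 0.5(22.4+t) = t, so 0.50·t = 0.5×22.4.
t* = 0.5×22.4/0.50 = 22.4 min.

22.4 min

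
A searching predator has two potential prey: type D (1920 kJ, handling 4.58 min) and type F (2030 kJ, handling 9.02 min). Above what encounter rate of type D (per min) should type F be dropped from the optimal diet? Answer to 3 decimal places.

At the threshold, the rate on type D alone equals the profitability of type F: λ·1920/(1 + λ·4.58) = 2030/9.02 = 225.1.
Rearranging, λ(1920 − 225.1×4.58) = 225.1, so λ = 225.1/889.2 = 0.2531 per min.

0.253 per min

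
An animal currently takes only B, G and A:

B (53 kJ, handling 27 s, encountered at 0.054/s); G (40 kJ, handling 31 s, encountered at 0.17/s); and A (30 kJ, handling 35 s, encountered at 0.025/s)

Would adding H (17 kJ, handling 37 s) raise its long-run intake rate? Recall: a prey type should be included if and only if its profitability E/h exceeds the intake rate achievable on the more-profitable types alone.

No

Intake rate on the current diet: R = (0.054×53 + 0.17×40 + 0.025×30) / (1 + 0.054×27 + 0.17×31 + 0.025×35) = 10.41/8.603 = 1.21 kJ/s.
Profitability of H: 17/37 = 0.4595 kJ/s.
Since 0.4595 < R, time spent handling H is better spent searching.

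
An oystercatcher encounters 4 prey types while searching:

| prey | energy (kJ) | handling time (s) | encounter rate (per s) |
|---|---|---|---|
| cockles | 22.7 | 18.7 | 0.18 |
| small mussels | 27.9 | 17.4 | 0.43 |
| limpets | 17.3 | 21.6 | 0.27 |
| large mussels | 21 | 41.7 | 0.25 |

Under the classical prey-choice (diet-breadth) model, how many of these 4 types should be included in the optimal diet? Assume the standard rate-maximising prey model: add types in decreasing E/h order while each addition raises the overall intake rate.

Profitabilities (E/h, kJ/s): small mussels 1.6, cockles 1.21, limpets 0.801, large mussels 0.504. Add prey in this order while the next type's profitability exceeds the intake rate on those already taken.
Rate on top 1: 1.414. cockles: 1.21 < 1.414 → exclude; stop.
Optimal diet: small mussels — 1 of 4 types.

1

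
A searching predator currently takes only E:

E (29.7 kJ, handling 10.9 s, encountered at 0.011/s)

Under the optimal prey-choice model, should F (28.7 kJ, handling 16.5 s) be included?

Yes

Current rate: (0.011×29.7)/(1 + 0.011×10.9) = 0.2917 kJ/s.
Profitability of F: 28.7/16.5 = 1.739 kJ/s.
Since 1.739 > R, including F increases the long-run rate.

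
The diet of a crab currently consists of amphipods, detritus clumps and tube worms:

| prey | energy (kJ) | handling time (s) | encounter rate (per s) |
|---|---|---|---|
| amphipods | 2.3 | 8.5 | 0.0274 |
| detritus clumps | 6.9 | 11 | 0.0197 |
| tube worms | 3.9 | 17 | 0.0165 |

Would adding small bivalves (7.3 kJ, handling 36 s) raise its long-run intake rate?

Yes

Intake rate on the current diet: R = (0.0274×2.3 + 0.0197×6.9 + 0.0165×3.9) / (1 + 0.0274×8.5 + 0.0197×11 + 0.0165×17) = 0.2633/1.73 = 0.1522 kJ/s.
small bivalves: E/h = 7.3/36 = 0.2028 kJ/s.
0.2028 > 0.1522, so adding small bivalves raises the average — include it.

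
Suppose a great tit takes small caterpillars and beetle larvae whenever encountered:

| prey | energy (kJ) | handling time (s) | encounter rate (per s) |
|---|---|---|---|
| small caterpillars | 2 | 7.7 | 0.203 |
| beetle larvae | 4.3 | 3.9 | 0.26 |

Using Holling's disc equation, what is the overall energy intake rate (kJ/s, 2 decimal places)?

0.43 kJ/s

R = Σλ_iE_i / (1 + Σλ_ih_i)
Numerator: 0.203×2 + 0.26×4.3 = 1.524
Denominator: 1 + 0.203×7.7 + 0.26×3.9 = 3.577
R = 1.524/3.577 = 0.426 kJ/s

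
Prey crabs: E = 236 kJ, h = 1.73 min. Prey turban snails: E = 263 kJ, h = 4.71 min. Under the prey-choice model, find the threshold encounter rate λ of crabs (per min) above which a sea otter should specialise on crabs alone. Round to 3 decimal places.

At the threshold, the rate on crabs alone equals the profitability of turban snails: λ·236/(1 + λ·1.73) = 263/4.71 = 55.84.
Rearranging, λ(236 − 55.84×1.73) = 55.84, so λ = 55.84/139.4 = 0.4006 per min.

0.401 per min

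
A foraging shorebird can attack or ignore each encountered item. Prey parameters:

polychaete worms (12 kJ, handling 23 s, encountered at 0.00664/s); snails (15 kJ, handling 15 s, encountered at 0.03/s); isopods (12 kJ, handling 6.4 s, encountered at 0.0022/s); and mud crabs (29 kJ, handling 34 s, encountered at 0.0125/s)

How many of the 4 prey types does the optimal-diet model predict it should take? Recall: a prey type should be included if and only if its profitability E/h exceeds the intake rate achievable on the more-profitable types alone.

E/h in descending order: isopods 1.88, snails 1, mud crabs 0.853, polychaete worms 0.522 kJ/s. The optimal diet is the largest prefix of this list for which every included type satisfies E_i/h_i > R on the types above it.
Rate on top 1: 0.02603. snails: 1 > 0.02603 → include.
Rate on top 2: 0.3254. mud crabs: 0.853 > 0.3254 → include.
Rate on top 3: 0.4441. polychaete worms: 0.522 > 0.4441 → include.
Optimal diet: isopods, snails, mud crabs, polychaete worms — 4 of 4 types.

4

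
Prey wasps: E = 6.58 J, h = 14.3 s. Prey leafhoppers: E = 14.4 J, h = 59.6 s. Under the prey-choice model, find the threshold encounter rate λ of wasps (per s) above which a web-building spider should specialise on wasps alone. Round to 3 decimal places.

0.077 per s

At the threshold, the rate on wasps alone equals the profitability of leafhoppers: λ·6.58/(1 + λ·14.3) = 14.4/59.6 = 0.2416.
Rearranging, λ(6.58 − 0.2416×14.3) = 0.2416, so λ = 0.2416/3.125 = 0.07732 per s.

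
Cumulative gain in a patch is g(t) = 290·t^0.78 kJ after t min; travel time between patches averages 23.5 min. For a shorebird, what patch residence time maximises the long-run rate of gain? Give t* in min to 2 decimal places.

83.32 min

Maximise g(t)/(T+t): set derivative to zero → g'(t)(T+t) = g(t).
g'(t) = 0.78·290·t^-0.22. Setting 0.78·290·t^-0.22 = 290·t^0.78/(23.5+t) gives 0.78(23.5+t) = t, so 0.22·t = 0.78×23.5.
t* = 0.78×23.5/0.22 = 83.32 min.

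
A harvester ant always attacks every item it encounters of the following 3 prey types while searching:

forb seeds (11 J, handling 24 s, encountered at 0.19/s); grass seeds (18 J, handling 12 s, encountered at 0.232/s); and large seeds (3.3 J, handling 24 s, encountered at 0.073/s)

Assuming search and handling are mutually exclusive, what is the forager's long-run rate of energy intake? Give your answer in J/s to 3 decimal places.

0.645 J/s

R = Σλ_iE_i / (1 + Σλ_ih_i)
Numerator: 0.19×11 + 0.232×18 + 0.073×3.3 = 6.507
Denominator: 1 + 0.19×24 + 0.232×12 + 0.073×24 = 10.1
R = 6.507/10.1 = 0.6445 J/s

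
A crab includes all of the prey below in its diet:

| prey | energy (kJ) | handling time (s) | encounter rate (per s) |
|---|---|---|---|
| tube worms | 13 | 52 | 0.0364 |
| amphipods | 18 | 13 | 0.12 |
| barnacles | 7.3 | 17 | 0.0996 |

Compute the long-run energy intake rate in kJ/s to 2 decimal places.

Energy encountered per unit search time: 0.0364×13 + 0.12×18 + 0.0996×7.3 = 3.36 kJ/s.
Handling time per unit search time: 0.0364×52 + 0.12×13 + 0.0996×17 = 5.146.
Rate = 3.36/(1 + 5.146) = 0.5467 kJ/s.

0.55 kJ/s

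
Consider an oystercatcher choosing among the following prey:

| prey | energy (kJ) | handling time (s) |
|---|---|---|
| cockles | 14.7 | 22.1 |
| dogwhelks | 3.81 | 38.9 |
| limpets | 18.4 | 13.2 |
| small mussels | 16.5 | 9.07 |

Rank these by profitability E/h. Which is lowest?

dogwhelks

In descending order of E/h:
small mussels: 16.5/9.07 = 1.82 kJ/s
limpets: 18.4/13.2 = 1.39 kJ/s
cockles: 14.7/22.1 = 0.665 kJ/s
dogwhelks: 3.81/38.9 = 0.0979 kJ/s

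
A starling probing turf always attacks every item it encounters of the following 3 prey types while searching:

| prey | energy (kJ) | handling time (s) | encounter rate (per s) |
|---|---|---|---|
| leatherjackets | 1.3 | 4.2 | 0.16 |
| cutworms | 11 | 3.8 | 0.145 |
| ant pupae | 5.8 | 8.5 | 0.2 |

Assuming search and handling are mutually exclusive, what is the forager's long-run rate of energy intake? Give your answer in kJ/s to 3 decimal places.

R = Σλ_iE_i / (1 + Σλ_ih_i)
Numerator: 0.16×1.3 + 0.145×11 + 0.2×5.8 = 2.963
Denominator: 1 + 0.16×4.2 + 0.145×3.8 + 0.2×8.5 = 3.923
R = 2.963/3.923 = 0.7553 kJ/s

0.755 kJ/s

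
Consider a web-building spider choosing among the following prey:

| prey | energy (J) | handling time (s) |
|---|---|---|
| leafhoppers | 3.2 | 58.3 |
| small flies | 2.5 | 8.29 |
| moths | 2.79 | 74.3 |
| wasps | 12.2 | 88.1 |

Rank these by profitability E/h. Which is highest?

small flies

Profitability E/h (J/s): leafhoppers = 3.2/58.3 = 0.0549, small flies = 2.5/8.29 = 0.302, moths = 2.79/74.3 = 0.0376, wasps = 12.2/88.1 = 0.138.
Ranked: small flies > wasps > leafhoppers > moths.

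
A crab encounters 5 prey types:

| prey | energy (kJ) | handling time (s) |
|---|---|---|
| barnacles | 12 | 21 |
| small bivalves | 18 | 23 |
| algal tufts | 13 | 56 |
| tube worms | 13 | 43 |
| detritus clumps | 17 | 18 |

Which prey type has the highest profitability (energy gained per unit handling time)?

detritus clumps

In descending order of E/h:
detritus clumps: 17/18 = 0.944 kJ/s
small bivalves: 18/23 = 0.783 kJ/s
barnacles: 12/21 = 0.571 kJ/s
tube worms: 13/43 = 0.302 kJ/s
algal tufts: 13/56 = 0.232 kJ/s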